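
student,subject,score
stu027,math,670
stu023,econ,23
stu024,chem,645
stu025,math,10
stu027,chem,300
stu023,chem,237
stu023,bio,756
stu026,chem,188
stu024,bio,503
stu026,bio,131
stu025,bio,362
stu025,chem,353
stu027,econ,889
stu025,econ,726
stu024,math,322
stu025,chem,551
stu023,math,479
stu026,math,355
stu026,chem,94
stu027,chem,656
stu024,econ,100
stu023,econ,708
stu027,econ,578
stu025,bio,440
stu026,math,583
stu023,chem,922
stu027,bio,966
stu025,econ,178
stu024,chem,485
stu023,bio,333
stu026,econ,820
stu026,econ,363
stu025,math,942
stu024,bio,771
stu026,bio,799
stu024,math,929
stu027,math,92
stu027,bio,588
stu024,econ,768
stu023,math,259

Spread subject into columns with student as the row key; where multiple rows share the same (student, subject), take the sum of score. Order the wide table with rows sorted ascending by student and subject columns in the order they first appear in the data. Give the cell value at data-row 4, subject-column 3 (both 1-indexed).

With rows sorted ascending by student, row 4 is student=stu026. subject columns in first-appearance order: math, econ, chem, bio; column 3 is chem.
Long rows with student=stu026, subject=chem: 188 + 94 = 282.

282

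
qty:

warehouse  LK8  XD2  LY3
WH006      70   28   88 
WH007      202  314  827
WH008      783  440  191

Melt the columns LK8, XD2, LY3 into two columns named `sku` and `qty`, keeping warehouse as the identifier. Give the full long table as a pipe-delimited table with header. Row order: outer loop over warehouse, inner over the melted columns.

| warehouse | sku | qty |
| WH006 | LK8 | 70 |
| WH006 | XD2 | 28 |
| WH006 | LY3 | 88 |
| WH007 | LK8 | 202 |
| WH007 | XD2 | 314 |
| WH007 | LY3 | 827 |
| WH008 | LK8 | 783 |
| WH008 | XD2 | 440 |
| WH008 | LY3 | 191 |

Each (warehouse, column) pair becomes one row: 3 × 3 = 9 rows.
For example, (WH006, LK8) → qty=70.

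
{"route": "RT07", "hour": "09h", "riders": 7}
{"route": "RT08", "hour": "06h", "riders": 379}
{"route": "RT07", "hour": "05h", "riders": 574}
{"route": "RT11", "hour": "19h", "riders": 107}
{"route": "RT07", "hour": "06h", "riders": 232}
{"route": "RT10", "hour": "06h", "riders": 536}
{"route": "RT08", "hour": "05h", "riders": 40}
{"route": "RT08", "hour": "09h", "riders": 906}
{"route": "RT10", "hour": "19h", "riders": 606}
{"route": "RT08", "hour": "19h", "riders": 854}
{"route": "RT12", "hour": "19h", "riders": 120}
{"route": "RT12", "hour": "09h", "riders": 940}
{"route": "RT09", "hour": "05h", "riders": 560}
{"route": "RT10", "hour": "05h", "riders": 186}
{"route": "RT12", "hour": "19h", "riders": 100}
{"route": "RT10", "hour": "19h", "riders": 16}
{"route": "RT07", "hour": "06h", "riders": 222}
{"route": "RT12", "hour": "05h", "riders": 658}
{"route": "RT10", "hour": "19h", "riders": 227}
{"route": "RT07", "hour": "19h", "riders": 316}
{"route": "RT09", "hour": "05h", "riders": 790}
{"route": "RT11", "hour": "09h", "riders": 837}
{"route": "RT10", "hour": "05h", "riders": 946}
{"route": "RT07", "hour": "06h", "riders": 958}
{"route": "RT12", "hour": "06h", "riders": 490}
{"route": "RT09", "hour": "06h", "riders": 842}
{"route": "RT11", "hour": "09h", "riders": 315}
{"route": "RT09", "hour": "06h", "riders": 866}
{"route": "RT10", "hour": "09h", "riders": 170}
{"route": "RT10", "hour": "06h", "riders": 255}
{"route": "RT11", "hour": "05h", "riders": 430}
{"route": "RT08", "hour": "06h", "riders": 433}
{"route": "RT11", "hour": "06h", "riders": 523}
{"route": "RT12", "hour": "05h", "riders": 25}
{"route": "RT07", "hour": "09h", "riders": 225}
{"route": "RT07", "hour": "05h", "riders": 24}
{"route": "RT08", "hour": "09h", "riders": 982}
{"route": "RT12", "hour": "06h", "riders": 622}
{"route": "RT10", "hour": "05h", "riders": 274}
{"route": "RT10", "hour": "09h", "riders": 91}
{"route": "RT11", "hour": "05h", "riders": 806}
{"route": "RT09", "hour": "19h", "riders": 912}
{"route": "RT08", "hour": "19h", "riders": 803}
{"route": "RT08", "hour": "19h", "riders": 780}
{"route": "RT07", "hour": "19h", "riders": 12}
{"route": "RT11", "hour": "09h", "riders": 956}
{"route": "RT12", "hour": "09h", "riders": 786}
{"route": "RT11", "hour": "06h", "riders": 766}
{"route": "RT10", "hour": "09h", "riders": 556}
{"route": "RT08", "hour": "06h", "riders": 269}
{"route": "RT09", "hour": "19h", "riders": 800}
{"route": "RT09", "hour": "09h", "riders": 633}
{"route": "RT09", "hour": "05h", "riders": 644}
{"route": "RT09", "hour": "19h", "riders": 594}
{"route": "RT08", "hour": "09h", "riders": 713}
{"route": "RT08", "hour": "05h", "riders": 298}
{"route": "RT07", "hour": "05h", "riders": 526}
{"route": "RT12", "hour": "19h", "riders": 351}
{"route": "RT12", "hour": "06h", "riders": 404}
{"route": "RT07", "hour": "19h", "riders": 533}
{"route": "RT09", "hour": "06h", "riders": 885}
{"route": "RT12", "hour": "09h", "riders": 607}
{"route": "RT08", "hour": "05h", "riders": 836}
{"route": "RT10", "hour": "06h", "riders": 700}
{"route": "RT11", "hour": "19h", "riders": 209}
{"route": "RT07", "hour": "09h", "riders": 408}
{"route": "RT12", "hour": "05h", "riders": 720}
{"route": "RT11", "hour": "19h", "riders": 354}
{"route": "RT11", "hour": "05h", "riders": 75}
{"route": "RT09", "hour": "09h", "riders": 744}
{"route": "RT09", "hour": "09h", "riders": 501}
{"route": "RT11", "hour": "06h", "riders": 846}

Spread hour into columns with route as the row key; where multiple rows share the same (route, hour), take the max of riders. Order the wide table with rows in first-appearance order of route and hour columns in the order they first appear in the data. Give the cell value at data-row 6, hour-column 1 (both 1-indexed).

744

With rows in first-appearance order of route, row 6 is route=RT09. hour columns in first-appearance order: 09h, 06h, 05h, 19h; column 1 is 09h.
Long rows with route=RT09, hour=09h: max(633, 744, 501) = 744.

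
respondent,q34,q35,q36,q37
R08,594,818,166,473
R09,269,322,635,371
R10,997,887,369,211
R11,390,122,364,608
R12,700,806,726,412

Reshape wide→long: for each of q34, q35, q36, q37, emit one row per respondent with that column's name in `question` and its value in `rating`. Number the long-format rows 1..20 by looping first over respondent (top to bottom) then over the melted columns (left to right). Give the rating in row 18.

20 rows total (5 × 4). Row 18: index ⌊(18-1)/4⌋ = 4 into respondent → R12; (18-1) mod 4 = 1 into the melted columns → q35.
So row 18 is (R12, q35, 806); rating = 806.

806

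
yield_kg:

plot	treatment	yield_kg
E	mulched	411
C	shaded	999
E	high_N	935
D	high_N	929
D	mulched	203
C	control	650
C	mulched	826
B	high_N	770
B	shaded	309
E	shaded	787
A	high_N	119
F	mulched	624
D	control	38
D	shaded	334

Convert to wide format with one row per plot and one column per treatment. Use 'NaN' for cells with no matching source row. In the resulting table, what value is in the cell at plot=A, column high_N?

The long row with plot=A, treatment=high_N has yield_kg=119.

119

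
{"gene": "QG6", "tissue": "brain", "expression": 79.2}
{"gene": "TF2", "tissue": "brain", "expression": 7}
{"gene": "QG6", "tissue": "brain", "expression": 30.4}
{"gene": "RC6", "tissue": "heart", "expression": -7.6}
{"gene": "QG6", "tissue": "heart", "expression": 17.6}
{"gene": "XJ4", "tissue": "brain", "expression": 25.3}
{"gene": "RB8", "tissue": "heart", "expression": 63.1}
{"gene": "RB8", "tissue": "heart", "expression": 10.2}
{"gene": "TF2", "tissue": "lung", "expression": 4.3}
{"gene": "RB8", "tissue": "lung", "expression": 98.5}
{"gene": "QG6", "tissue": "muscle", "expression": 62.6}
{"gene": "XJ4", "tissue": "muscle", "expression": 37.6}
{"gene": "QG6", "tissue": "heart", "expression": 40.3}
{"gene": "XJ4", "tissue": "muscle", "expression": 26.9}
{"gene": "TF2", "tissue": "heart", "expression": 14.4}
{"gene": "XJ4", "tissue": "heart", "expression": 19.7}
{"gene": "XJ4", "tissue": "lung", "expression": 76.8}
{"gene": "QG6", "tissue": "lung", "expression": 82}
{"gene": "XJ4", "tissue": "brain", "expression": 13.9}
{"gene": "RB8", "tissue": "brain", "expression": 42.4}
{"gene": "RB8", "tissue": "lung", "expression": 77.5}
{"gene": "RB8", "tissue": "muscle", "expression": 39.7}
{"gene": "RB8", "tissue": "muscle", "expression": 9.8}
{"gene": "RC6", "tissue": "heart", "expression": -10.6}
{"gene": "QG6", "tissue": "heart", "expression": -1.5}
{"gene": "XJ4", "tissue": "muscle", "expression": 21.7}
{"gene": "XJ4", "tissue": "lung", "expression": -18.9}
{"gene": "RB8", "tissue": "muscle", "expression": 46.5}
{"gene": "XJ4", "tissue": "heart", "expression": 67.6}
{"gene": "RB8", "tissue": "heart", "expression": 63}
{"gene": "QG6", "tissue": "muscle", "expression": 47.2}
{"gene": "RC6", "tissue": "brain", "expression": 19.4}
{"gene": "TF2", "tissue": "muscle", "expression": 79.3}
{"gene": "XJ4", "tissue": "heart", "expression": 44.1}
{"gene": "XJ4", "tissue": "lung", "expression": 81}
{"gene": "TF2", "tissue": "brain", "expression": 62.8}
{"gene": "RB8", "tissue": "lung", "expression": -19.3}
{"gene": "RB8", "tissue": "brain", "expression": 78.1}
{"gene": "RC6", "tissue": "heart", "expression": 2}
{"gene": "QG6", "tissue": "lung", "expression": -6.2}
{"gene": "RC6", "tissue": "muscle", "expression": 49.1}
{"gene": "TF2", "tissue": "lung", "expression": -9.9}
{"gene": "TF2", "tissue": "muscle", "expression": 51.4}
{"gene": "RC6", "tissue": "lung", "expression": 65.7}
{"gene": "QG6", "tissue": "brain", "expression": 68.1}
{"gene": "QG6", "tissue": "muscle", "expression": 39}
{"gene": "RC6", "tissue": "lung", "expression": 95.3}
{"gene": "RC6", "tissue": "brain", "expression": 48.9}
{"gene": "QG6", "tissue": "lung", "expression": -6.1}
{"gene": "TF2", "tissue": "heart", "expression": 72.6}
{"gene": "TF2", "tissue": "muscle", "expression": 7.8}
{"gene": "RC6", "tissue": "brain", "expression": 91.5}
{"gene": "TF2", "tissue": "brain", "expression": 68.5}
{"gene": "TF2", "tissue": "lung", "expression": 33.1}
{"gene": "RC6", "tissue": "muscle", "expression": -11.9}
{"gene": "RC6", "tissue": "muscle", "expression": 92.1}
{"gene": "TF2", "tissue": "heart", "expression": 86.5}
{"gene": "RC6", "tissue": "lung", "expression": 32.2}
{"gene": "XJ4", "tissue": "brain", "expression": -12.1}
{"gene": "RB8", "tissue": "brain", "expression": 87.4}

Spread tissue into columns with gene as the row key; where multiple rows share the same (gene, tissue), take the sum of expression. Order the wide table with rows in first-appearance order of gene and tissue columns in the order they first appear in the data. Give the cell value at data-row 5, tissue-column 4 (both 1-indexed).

96

With rows in first-appearance order of gene, row 5 is gene=RB8. tissue columns in first-appearance order: brain, heart, lung, muscle; column 4 is muscle.
Long rows with gene=RB8, tissue=muscle: 39.7 + 9.8 + 46.5 = 96.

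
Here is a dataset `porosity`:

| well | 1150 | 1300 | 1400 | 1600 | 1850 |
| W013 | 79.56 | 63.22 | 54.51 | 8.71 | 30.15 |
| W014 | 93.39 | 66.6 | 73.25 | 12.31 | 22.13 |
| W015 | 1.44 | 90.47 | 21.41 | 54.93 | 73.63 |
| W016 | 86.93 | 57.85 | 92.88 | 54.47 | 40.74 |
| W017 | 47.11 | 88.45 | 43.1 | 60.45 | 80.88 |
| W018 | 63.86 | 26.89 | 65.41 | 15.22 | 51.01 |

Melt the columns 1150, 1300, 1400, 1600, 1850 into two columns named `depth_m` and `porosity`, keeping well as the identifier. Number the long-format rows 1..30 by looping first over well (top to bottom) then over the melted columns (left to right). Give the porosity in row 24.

30 rows total (6 × 5). Row 24: index ⌊(24-1)/5⌋ = 4 into well → W017; (24-1) mod 5 = 3 into the melted columns → 1600.
So row 24 is (W017, 1600, 60.45); porosity = 60.45.

60.45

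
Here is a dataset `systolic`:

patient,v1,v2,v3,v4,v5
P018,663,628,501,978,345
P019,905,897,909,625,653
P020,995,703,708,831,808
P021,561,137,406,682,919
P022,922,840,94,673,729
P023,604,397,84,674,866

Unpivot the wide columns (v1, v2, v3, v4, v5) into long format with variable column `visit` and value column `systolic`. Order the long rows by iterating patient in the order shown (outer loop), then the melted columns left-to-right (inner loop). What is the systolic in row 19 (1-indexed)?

682

30 rows total (6 × 5). Row 19: index ⌊(19-1)/5⌋ = 3 into patient → P021; (19-1) mod 5 = 3 into the melted columns → v4.
So row 19 is (P021, v4, 682); systolic = 682.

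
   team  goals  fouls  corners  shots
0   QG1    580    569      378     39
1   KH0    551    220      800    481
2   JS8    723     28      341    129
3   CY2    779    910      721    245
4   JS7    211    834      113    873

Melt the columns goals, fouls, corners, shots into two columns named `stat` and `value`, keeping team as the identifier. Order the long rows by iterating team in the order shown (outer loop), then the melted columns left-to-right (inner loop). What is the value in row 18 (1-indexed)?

20 rows total (5 × 4). Row 18: index ⌊(18-1)/4⌋ = 4 into team → JS7; (18-1) mod 4 = 1 into the melted columns → fouls.
So row 18 is (JS7, fouls, 834); value = 834.

834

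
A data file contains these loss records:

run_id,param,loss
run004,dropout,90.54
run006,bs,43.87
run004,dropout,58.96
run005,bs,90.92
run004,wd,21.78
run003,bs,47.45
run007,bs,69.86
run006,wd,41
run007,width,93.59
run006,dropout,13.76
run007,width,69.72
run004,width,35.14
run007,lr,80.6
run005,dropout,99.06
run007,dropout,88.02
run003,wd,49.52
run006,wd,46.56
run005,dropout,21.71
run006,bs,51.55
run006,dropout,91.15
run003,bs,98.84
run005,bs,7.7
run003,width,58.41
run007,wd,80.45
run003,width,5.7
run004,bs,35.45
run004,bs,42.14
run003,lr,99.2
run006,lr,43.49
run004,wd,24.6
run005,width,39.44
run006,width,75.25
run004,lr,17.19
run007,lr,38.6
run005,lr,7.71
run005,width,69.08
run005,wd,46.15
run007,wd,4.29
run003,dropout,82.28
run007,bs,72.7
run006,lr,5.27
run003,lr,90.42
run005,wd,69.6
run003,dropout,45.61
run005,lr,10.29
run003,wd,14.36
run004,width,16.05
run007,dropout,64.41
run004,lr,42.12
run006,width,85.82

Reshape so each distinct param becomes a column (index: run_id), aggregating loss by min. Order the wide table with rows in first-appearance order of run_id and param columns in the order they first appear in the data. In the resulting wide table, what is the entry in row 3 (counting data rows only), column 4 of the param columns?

39.44

With rows in first-appearance order of run_id, row 3 is run_id=run005. param columns in first-appearance order: dropout, bs, wd, width, lr; column 4 is width.
Long rows with run_id=run005, param=width: min(39.44, 69.08) = 39.44.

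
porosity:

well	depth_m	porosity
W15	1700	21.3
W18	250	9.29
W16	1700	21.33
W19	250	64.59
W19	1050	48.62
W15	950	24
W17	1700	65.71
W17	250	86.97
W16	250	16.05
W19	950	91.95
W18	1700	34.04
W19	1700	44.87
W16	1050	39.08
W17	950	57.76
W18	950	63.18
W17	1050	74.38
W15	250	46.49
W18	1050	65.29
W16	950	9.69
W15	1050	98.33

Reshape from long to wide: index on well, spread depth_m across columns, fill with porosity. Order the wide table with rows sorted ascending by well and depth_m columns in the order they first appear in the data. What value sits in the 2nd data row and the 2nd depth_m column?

16.05

With rows sorted ascending by well, row 2 is well=W16. depth_m columns in first-appearance order: 1700, 250, 1050, 950; column 2 is 250.
Long rows with well=W16, depth_m=250: porosity = 16.05.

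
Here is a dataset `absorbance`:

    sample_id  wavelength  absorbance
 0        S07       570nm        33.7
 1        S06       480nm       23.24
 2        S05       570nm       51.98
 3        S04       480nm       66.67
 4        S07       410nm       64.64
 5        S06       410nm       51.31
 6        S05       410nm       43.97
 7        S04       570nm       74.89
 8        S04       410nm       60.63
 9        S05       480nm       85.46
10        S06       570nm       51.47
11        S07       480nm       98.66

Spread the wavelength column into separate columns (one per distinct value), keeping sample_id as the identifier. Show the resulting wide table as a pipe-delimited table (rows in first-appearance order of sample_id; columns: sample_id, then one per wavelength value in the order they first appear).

| sample_id | 570nm | 480nm | 410nm |
| S07 | 33.7 | 98.66 | 64.64 |
| S06 | 51.47 | 23.24 | 51.31 |
| S05 | 51.98 | 85.46 | 43.97 |
| S04 | 74.89 | 66.67 | 60.63 |

Columns: sample_id plus the 3 distinct wavelength values (570nm, 480nm, 410nm).
For example, row S07 column 570nm takes absorbance=33.7 from the long row (S07, 570nm).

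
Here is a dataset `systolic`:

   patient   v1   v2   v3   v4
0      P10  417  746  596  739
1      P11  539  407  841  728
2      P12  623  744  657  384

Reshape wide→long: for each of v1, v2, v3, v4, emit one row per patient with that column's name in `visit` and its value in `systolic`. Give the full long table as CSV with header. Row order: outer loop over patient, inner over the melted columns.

Each (patient, column) pair becomes one row: 3 × 4 = 12 rows.
For example, (P10, v1) → systolic=417.

patient,visit,systolic
P10,v1,417
P10,v2,746
P10,v3,596
P10,v4,739
P11,v1,539
P11,v2,407
P11,v3,841
P11,v4,728
P12,v1,623
P12,v2,744
P12,v3,657
P12,v4,384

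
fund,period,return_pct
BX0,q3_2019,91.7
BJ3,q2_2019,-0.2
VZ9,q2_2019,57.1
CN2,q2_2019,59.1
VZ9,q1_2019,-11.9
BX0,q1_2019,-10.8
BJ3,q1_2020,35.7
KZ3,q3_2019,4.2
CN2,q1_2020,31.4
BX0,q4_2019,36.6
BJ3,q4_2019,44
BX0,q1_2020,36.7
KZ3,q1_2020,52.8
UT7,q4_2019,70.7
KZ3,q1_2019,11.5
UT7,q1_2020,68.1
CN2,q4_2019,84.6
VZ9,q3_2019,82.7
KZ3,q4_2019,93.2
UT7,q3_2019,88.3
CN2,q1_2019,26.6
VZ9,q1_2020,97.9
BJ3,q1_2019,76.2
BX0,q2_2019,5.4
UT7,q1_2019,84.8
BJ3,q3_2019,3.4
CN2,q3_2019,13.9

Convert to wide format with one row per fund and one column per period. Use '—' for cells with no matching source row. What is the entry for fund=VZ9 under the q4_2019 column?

—

No long-format row has fund=VZ9 and period=q4_2019, so the cell is —.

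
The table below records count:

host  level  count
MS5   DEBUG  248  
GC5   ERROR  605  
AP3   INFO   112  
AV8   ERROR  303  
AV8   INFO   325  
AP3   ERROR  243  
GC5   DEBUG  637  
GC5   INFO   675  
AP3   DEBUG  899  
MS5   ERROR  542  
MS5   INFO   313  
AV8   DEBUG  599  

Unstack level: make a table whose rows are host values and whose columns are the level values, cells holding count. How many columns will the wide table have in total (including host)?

1 column for host plus 3 distinct level values → 4 columns.

4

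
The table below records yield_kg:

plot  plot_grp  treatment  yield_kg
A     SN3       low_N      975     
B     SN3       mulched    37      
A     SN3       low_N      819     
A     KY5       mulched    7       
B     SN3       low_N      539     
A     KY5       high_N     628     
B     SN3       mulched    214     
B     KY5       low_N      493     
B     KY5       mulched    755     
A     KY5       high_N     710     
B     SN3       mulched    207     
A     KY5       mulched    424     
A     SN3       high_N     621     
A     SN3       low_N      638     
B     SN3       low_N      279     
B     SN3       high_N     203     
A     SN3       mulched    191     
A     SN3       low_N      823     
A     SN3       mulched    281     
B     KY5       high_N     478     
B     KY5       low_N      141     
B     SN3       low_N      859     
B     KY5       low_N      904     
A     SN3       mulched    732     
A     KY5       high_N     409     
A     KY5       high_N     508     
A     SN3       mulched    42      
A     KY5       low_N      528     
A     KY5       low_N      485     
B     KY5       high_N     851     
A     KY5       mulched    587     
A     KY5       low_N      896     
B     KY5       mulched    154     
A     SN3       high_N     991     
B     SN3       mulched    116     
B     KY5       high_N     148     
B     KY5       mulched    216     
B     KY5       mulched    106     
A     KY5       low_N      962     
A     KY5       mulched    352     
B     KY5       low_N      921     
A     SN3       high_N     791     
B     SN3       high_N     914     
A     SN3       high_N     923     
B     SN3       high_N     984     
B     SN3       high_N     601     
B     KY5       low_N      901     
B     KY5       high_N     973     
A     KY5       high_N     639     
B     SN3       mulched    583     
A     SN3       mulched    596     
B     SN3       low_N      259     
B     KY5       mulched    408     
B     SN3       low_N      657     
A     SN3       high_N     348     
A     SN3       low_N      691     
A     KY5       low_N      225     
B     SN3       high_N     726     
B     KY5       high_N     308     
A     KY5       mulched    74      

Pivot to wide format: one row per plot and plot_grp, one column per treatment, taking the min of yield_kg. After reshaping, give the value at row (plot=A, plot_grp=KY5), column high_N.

Rows with plot=A, plot_grp=KY5 and treatment=high_N: yield_kg values are 628, 710, 409, 508, 639.
min(628, 710, 409, 508, 639) = 409.

409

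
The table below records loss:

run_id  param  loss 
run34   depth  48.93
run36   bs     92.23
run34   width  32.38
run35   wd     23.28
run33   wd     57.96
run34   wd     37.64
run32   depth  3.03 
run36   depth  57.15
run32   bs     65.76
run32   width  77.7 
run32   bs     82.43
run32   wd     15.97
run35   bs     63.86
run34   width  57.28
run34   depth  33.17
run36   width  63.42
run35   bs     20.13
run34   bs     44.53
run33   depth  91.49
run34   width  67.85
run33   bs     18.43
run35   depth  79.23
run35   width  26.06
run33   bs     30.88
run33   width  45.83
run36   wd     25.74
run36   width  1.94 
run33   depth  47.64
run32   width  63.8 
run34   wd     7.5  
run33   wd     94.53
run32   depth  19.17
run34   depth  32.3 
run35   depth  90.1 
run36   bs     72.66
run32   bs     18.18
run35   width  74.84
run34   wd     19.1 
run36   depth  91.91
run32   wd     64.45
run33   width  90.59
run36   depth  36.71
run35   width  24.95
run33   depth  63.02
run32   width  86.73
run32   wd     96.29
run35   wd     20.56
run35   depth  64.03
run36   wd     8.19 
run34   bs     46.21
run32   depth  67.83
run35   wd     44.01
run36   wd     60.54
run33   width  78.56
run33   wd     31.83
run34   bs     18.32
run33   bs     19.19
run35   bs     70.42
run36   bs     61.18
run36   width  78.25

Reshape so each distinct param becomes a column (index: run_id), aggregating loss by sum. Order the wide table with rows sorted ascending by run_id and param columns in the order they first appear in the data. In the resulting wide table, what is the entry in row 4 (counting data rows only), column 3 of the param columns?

125.85

With rows sorted ascending by run_id, row 4 is run_id=run35. param columns in first-appearance order: depth, bs, width, wd; column 3 is width.
Long rows with run_id=run35, param=width: 26.06 + 74.84 + 24.95 = 125.85.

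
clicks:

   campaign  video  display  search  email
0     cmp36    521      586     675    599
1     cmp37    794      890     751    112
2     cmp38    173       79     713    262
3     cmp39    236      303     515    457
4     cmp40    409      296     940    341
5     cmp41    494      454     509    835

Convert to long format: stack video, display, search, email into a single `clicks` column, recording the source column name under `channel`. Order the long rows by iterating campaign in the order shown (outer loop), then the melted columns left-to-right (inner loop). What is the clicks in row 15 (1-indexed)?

24 rows total (6 × 4). Row 15: index ⌊(15-1)/4⌋ = 3 into campaign → cmp39; (15-1) mod 4 = 2 into the melted columns → search.
So row 15 is (cmp39, search, 515); clicks = 515.

515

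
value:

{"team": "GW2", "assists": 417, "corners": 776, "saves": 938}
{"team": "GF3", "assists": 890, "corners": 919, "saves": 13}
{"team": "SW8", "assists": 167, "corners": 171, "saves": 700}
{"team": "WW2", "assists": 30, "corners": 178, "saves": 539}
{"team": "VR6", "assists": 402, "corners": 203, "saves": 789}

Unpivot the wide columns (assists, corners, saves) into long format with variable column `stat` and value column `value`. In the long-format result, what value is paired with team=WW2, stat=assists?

30

Unpivoting turns each (team, wide-column) pair into one long row.
The wide cell at row WW2, column assists holds 30, so the long row (WW2, assists) has value=30.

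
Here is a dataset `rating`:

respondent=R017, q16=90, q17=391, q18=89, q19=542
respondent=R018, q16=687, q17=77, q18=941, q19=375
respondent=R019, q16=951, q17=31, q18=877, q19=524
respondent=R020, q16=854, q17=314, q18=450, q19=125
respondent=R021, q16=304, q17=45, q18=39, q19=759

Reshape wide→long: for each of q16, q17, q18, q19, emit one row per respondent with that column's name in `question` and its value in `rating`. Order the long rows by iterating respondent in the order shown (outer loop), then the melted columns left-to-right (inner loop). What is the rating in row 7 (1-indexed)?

20 rows total (5 × 4). Row 7: index ⌊(7-1)/4⌋ = 1 into respondent → R018; (7-1) mod 4 = 2 into the melted columns → q18.
So row 7 is (R018, q18, 941); rating = 941.

941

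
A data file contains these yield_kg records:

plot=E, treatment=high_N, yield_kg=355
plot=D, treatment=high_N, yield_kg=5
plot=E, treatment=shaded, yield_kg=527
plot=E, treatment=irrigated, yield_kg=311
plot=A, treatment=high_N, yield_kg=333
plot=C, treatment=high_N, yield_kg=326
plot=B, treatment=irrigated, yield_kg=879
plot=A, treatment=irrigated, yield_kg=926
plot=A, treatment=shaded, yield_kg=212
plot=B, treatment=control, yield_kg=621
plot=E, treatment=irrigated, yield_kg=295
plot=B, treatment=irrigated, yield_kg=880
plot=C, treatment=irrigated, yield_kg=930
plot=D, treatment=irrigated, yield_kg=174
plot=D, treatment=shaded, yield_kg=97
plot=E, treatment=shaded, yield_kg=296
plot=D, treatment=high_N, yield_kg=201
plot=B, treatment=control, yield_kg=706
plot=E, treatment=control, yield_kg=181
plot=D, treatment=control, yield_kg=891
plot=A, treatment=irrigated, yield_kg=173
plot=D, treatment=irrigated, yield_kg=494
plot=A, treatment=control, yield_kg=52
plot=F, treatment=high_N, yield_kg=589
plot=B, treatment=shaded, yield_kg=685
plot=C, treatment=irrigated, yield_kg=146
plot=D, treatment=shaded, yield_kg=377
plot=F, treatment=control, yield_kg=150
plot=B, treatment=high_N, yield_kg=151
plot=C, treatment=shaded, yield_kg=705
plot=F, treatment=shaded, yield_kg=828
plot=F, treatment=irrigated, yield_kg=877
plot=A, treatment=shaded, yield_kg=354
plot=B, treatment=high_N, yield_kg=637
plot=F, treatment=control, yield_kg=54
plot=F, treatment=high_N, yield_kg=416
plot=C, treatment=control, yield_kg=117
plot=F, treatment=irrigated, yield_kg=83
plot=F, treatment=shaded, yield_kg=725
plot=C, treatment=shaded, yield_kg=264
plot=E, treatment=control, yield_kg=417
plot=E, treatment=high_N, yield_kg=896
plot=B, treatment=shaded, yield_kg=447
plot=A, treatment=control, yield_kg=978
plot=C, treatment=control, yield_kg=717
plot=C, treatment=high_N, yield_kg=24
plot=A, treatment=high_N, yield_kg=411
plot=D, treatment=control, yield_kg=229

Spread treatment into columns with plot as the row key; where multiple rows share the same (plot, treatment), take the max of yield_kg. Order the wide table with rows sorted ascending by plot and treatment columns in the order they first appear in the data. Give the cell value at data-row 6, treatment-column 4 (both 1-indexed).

With rows sorted ascending by plot, row 6 is plot=F. treatment columns in first-appearance order: high_N, shaded, irrigated, control; column 4 is control.
Long rows with plot=F, treatment=control: max(150, 54) = 150.

150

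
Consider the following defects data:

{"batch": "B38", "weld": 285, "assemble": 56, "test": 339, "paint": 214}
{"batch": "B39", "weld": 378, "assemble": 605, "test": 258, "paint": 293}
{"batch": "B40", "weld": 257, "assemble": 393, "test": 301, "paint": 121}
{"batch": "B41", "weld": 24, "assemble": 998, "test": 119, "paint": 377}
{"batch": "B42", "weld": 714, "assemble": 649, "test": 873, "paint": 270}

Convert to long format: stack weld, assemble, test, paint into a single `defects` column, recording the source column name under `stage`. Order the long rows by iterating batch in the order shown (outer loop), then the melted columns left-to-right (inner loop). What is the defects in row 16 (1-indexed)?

20 rows total (5 × 4). Row 16: index ⌊(16-1)/4⌋ = 3 into batch → B41; (16-1) mod 4 = 3 into the melted columns → paint.
So row 16 is (B41, paint, 377); defects = 377.

377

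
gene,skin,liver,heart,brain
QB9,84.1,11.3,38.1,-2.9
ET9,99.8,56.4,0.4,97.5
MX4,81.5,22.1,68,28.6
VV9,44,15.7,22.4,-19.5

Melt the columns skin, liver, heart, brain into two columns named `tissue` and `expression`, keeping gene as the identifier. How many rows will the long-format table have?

16

4 gene values × 4 melted columns = 16 rows.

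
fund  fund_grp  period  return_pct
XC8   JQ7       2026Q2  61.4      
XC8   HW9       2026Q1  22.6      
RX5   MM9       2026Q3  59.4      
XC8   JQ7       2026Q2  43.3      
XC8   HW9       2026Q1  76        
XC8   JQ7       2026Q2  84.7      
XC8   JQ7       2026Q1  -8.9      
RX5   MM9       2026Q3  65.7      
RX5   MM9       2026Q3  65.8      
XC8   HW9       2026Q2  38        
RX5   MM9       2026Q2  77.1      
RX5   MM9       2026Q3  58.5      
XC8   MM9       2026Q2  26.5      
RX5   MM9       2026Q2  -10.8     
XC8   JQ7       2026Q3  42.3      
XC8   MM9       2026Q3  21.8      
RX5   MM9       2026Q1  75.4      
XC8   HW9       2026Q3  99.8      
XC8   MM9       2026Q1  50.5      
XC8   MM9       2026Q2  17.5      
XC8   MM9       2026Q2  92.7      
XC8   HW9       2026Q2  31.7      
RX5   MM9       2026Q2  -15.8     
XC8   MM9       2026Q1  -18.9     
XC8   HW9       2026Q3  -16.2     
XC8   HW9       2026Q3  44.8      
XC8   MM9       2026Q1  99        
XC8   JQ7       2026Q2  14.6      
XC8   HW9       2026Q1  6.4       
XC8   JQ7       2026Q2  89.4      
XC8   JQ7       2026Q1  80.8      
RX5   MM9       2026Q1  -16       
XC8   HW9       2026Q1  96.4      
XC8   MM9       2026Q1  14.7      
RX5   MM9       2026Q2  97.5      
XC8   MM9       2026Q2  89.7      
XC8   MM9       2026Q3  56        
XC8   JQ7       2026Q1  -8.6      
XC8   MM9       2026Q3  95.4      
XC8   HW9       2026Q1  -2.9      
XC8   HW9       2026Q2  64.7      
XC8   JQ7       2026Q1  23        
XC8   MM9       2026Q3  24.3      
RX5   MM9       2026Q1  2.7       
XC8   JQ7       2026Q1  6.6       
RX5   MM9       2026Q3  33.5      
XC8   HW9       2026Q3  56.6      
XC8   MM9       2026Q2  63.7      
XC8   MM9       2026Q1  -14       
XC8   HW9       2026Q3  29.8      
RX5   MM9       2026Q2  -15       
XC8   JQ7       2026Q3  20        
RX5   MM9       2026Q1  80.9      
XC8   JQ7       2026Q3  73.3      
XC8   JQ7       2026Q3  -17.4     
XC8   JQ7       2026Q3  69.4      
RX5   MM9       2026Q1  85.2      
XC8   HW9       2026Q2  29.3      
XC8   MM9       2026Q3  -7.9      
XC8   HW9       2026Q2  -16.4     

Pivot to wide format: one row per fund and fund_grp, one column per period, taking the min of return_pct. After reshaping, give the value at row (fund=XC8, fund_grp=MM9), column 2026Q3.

-7.9

Rows with fund=XC8, fund_grp=MM9 and period=2026Q3: return_pct values are 21.8, 56, 95.4, 24.3, -7.9.
min(21.8, 56, 95.4, 24.3, -7.9) = -7.9.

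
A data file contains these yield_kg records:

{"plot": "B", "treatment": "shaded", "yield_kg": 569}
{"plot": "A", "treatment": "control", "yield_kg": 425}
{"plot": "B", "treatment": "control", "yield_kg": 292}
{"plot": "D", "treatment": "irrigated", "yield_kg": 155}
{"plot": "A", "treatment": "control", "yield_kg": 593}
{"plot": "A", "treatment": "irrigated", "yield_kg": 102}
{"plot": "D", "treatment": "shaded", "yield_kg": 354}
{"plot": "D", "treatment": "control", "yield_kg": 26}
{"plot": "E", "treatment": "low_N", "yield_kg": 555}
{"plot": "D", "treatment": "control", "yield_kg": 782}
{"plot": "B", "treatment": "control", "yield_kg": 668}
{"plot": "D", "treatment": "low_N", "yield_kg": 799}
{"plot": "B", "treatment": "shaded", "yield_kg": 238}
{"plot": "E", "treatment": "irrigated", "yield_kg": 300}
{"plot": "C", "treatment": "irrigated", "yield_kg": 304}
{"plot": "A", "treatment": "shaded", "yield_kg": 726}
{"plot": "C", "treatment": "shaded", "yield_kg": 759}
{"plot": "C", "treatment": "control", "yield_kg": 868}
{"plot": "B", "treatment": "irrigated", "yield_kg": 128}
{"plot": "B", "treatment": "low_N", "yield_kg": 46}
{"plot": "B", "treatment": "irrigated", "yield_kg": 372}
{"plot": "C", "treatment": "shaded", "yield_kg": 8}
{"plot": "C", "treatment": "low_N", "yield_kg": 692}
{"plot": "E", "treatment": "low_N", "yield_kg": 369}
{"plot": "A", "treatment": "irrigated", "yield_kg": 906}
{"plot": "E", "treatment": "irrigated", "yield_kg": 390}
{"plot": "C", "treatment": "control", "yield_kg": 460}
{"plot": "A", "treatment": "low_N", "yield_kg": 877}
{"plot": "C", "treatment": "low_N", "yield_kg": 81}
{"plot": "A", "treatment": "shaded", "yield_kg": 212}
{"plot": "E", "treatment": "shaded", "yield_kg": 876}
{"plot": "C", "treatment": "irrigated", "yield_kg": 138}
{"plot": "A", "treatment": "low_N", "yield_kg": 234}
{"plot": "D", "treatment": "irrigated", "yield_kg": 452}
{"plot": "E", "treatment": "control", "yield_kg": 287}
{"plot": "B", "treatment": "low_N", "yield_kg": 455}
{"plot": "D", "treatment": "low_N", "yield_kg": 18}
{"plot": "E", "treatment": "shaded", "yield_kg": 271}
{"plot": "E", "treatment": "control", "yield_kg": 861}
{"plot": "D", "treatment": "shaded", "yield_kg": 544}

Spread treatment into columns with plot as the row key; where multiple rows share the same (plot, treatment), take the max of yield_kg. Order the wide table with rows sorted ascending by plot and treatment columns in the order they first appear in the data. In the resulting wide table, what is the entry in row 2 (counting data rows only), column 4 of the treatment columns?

With rows sorted ascending by plot, row 2 is plot=B. treatment columns in first-appearance order: shaded, control, irrigated, low_N; column 4 is low_N.
Long rows with plot=B, treatment=low_N: max(46, 455) = 455.

455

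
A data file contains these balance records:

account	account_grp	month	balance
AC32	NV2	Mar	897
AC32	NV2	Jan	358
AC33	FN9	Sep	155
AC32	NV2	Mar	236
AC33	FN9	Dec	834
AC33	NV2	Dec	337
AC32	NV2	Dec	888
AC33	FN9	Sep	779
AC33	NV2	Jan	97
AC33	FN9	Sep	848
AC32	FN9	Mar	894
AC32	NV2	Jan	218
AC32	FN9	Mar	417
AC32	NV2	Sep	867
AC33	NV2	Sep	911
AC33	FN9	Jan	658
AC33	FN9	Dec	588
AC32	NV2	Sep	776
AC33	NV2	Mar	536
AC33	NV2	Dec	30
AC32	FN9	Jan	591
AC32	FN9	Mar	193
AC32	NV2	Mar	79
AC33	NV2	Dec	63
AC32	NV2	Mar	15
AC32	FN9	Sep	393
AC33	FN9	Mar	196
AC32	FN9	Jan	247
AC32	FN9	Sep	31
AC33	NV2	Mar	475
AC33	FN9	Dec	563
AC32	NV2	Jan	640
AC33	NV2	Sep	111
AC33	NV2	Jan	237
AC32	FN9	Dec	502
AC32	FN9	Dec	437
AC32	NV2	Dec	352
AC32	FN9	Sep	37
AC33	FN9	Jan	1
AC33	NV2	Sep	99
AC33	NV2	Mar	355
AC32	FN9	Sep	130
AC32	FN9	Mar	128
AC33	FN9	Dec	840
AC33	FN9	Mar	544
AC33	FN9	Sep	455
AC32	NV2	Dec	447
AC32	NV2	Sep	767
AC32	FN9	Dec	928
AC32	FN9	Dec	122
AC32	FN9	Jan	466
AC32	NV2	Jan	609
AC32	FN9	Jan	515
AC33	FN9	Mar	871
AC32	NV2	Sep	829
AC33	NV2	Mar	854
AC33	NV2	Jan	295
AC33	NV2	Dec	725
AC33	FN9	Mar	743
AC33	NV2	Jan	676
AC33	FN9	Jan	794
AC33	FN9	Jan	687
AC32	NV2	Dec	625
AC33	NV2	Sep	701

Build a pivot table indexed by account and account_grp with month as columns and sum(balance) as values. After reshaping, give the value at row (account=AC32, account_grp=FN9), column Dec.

Rows with account=AC32, account_grp=FN9 and month=Dec: balance values are 502, 437, 928, 122.
502 + 437 + 928 + 122 = 1989.

1989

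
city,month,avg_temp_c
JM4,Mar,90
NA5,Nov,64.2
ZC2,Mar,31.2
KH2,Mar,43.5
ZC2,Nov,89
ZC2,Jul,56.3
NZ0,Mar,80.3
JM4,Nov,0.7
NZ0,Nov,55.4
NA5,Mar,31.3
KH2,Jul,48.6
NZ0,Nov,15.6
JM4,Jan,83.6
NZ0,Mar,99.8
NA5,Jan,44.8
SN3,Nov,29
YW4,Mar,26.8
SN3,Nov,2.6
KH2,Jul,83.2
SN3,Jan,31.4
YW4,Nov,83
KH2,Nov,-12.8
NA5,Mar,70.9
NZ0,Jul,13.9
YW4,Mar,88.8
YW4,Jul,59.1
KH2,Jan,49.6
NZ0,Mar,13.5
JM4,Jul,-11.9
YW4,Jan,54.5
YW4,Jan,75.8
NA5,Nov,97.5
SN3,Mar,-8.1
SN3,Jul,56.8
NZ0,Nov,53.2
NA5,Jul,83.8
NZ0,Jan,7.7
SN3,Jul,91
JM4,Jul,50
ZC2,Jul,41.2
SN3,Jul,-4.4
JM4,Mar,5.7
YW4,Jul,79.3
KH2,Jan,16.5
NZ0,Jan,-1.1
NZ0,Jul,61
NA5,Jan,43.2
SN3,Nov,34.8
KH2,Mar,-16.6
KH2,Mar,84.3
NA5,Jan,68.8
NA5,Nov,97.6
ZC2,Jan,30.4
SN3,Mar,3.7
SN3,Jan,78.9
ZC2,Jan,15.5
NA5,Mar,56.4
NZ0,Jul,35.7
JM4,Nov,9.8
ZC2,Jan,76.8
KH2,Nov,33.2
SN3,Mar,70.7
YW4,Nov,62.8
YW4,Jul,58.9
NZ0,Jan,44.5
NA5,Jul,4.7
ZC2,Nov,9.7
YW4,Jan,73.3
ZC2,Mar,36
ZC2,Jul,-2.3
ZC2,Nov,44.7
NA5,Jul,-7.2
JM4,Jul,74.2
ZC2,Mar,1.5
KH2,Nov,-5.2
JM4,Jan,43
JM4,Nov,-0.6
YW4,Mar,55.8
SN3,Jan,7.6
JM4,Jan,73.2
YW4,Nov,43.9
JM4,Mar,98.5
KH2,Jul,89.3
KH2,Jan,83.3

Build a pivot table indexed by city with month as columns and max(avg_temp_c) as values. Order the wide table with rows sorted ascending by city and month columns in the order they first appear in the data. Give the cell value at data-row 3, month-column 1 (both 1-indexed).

With rows sorted ascending by city, row 3 is city=NA5. month columns in first-appearance order: Mar, Nov, Jul, Jan; column 1 is Mar.
Long rows with city=NA5, month=Mar: max(31.3, 70.9, 56.4) = 70.9.

70.9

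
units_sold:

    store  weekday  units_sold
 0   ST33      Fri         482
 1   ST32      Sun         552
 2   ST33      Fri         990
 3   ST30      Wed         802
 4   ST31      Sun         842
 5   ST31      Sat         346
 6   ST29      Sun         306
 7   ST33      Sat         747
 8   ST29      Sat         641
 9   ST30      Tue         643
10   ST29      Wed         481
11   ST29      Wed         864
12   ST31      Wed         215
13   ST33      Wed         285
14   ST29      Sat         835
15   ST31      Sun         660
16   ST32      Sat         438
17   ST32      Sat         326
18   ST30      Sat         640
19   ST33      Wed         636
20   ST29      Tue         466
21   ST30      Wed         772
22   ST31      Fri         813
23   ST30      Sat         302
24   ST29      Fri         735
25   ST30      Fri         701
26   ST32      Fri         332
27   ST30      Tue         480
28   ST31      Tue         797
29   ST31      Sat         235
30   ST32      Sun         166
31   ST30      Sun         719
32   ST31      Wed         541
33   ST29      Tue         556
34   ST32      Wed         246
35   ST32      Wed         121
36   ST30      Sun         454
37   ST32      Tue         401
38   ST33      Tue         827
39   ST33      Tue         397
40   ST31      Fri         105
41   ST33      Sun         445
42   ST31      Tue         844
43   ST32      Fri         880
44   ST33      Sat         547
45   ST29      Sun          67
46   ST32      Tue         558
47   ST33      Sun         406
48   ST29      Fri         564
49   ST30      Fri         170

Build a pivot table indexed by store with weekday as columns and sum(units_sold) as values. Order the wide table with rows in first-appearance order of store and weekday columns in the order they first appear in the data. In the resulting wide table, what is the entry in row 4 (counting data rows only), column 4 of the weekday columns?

581

With rows in first-appearance order of store, row 4 is store=ST31. weekday columns in first-appearance order: Fri, Sun, Wed, Sat, Tue; column 4 is Sat.
Long rows with store=ST31, weekday=Sat: 346 + 235 = 581.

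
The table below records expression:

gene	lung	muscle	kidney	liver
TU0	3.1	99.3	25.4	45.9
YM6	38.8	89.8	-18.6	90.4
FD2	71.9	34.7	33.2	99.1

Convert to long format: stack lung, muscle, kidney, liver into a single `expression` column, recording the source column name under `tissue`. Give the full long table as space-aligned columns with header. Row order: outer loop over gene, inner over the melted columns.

gene  tissue  expression
TU0   lung    3.1       
TU0   muscle  99.3      
TU0   kidney  25.4      
TU0   liver   45.9      
YM6   lung    38.8      
YM6   muscle  89.8      
YM6   kidney  -18.6     
YM6   liver   90.4      
FD2   lung    71.9      
FD2   muscle  34.7      
FD2   kidney  33.2      
FD2   liver   99.1      

Each (gene, column) pair becomes one row: 3 × 4 = 12 rows.
For example, (TU0, lung) → expression=3.1.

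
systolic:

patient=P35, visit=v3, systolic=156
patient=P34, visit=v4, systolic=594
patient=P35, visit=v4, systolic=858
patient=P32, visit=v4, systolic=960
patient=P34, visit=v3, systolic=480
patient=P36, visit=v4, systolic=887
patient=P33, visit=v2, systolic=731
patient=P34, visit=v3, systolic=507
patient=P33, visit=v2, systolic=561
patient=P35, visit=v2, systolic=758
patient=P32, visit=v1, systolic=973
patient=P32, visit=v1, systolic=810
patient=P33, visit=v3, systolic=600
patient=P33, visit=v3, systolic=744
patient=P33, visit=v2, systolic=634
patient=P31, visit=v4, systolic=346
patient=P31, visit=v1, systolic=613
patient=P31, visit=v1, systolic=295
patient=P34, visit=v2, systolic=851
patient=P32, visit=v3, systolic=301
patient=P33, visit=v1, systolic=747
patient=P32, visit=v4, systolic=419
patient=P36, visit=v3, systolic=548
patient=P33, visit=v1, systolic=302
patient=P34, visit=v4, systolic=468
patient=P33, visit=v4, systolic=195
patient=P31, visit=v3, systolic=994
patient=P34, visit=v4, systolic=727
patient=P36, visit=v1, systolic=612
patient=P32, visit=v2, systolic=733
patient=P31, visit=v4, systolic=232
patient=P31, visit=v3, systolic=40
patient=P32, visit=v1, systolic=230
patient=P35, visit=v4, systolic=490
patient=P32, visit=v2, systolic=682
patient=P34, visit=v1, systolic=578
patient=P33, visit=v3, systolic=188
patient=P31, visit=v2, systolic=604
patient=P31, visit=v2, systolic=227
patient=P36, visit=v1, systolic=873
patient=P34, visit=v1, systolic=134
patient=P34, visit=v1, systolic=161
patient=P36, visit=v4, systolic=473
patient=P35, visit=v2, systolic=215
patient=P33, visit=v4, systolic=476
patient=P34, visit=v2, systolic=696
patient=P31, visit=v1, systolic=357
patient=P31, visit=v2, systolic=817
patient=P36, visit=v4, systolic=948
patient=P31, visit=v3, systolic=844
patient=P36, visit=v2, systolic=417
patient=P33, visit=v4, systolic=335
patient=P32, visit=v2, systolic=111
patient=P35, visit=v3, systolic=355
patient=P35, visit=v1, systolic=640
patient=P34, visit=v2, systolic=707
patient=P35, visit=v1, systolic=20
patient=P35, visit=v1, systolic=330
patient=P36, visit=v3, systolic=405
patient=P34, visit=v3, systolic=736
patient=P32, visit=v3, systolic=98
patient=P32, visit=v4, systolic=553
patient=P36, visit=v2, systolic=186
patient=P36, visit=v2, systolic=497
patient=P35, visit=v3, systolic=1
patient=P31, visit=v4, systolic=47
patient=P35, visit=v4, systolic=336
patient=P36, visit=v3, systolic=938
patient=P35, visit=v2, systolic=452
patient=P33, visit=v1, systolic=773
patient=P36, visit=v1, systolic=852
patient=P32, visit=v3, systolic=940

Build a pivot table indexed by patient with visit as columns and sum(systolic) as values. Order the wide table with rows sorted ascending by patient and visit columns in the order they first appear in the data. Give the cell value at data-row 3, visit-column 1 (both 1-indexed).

1532

With rows sorted ascending by patient, row 3 is patient=P33. visit columns in first-appearance order: v3, v4, v2, v1; column 1 is v3.
Long rows with patient=P33, visit=v3: 600 + 744 + 188 = 1532.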